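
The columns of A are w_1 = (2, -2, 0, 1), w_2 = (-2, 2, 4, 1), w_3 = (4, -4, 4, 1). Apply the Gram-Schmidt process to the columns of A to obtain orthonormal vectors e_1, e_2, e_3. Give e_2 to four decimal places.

w_1 = (2, -2, 0, 1); ‖w_1‖ = 3.0000, so e_1 = (0.6667, -0.6667, 0.0000, 0.3333).
e_1·w_2 = 0.6667·(-2) + (-0.6667)·2 + 0.0000·4 + 0.3333·1 = -2.3333.
u_2 = w_2 + 2.3333·e_1 = (-0.4444, 0.4444, 4.0000, 1.7778).
‖u_2‖ = 4.4222, so e_2 = (-0.1005, 0.1005, 0.9045, 0.4020).

e_2 = (-0.1005, 0.1005, 0.9045, 0.4020)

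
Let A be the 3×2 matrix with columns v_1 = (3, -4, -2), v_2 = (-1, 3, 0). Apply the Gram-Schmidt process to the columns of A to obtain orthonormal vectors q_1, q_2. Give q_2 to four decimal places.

v_1 = (3, -4, -2); ‖v_1‖ = 5.3852, so q_1 = (0.5571, -0.7428, -0.3714).
q_1·v_2 = 0.5571·(-1) + (-0.7428)·3 + (-0.3714)·0 = -2.7854.
u_2 = v_2 + 2.7854·q_1 = (0.5517, 0.9310, -1.0345).
‖u_2‖ = 1.4971, so q_2 = (0.3685, 0.6219, -0.6910).

q_2 = (0.3685, 0.6219, -0.6910)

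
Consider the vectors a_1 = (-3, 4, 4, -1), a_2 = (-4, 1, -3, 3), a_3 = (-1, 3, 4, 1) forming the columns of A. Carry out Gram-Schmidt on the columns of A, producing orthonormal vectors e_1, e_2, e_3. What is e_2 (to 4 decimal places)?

a_1 = (-3, 4, 4, -1); ‖a_1‖ = 6.4807, so e_1 = (-0.4629, 0.6172, 0.6172, -0.1543).
e_1·a_2 = (-0.4629)·(-4) + 0.6172·1 + 0.6172·(-3) + (-0.1543)·3 = 0.1543.
u_2 = a_2 − 0.1543·e_1 = (-3.9286, 0.9048, -3.0952, 3.0238).
‖u_2‖ = 5.9141, so e_2 = (-0.6643, 0.1530, -0.5234, 0.5113).

e_2 = (-0.6643, 0.1530, -0.5234, 0.5113)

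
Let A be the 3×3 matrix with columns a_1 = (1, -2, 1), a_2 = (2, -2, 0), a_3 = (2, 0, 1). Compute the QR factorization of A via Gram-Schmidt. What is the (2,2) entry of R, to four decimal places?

r_{22} = 1.4142

e_1 = a_1/‖a_1‖ = (1, -2, 1)/2.4495 = (0.4082, -0.8165, 0.4082).
r_{12} = e_1·a_2 = 2.4495.
u_2 = a_2 − 2.4495·e_1 = (1.0000, 0.0000, -1.0000).
r_{22} = ‖u_2‖ = 1.4142.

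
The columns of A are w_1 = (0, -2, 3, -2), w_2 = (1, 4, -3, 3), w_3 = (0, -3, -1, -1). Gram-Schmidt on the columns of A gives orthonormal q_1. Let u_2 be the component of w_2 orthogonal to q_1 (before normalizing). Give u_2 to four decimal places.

u_2 = (1.0000, 1.2941, 1.0588, 0.2941)

q_1 = w_1/‖w_1‖ = (0, -2, 3, -2)/4.1231 = (0.0000, -0.4851, 0.7276, -0.4851).
r_{12} = q_1·w_2 = -5.5783.
u_2 = w_2 + 5.5783·q_1 = (1.0000, 1.2941, 1.0588, 0.2941).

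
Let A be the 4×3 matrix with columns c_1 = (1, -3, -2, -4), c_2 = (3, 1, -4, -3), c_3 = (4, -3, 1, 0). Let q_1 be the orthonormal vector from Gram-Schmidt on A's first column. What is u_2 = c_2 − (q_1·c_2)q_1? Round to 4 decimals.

c_1 = (1, -3, -2, -4); ‖c_1‖ = 5.4772, so q_1 = (0.1826, -0.5477, -0.3651, -0.7303).
q_1·c_2 = 0.1826·3 + (-0.5477)·1 + (-0.3651)·(-4) + (-0.7303)·(-3) = 3.6515.
u_2 = c_2 − 3.6515·q_1 = (2.3333, 3.0000, -2.6667, -0.3333).

u_2 = (2.3333, 3.0000, -2.6667, -0.3333)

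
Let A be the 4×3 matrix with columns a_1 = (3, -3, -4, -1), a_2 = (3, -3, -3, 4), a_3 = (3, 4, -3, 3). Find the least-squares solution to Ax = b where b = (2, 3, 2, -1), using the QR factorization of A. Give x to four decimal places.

q_1 = a_1/‖a_1‖ = (3, -3, -4, -1)/5.9161 = (0.5071, -0.5071, -0.6761, -0.1690).
r_{12} = q_1·a_2 = 4.3948.
u_2 = a_2 − 4.3948·q_1 = (0.7714, -0.7714, -0.0286, 4.7429).
‖u_2‖ = 4.8668, so q_2 = (0.1585, -0.1585, -0.0059, 0.9745).
r_{13} = q_1·a_3 = 1.0142; r_{23} = q_2·a_3 = 2.7827.
u_3 = a_3 − 1.0142·q_1 − 2.7827·q_2 = (2.0446, 4.9554, -2.2979, 0.4596).
‖u_3‖ = 5.8505, so q_3 = (0.3495, 0.8470, -0.3928, 0.0786).
Qᵀb = (-1.6903, -1.1448, 2.3759).
Back-substitute: x_3 = 2.3759/5.8505 = 0.4061.
x_2 = (-1.1448 − 2.7827·0.4061)/4.8668 = -0.4674.
x_1 = (-1.6903 − 4.3948·(-0.4674) − 1.0142·0.4061)/5.9161 = -0.0081.

x = (-0.0081, -0.4674, 0.4061)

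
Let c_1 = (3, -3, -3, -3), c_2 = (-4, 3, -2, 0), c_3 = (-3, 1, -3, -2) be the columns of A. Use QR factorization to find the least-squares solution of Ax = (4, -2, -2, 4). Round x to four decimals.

x = (2.2222, 3.6667, -4.3333)

c_1 = (3, -3, -3, -3); ‖c_1‖ = 6.0000, so e_1 = (0.5000, -0.5000, -0.5000, -0.5000).
e_1·c_2 = 0.5000·(-4) + (-0.5000)·3 + (-0.5000)·(-2) + (-0.5000)·0 = -2.5000.
u_2 = c_2 + 2.5000·e_1 = (-2.7500, 1.7500, -3.2500, -1.2500).
‖u_2‖ = 4.7697, so e_2 = (-0.5766, 0.3669, -0.6814, -0.2621).
e_1·c_3 = 0.5000·(-3) + (-0.5000)·1 + (-0.5000)·(-3) + (-0.5000)·(-2) = 0.5000; e_2·c_3 = (-0.5766)·(-3) + 0.3669·1 + (-0.6814)·(-3) + (-0.2621)·(-2) = 4.6649.
u_3 = c_3 − 0.5000·e_1 − 4.6649·e_2 = (-0.5604, -0.4615, 0.4286, -0.5275).
‖u_3‖ = 0.9945, so e_3 = (-0.5635, -0.4641, 0.4309, -0.5304).
Qᵀb = (2.0000, -2.7255, -4.3095).
Back-substitute: x_3 = -4.3095/0.9945 = -4.3333.
x_2 = (-2.7255 − 4.6649·(-4.3333))/4.7697 = 3.6667.
x_1 = (2.0000 + 2.5000·3.6667 − 0.5000·(-4.3333))/6.0000 = 2.2222.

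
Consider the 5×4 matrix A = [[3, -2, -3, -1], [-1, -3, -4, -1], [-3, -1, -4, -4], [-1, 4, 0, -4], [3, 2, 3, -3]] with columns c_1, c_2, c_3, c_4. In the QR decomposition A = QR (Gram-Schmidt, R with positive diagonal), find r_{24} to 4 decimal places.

r_{24} = -2.2933

e_1 = c_1/‖c_1‖ = (3, -1, -3, -1, 3)/5.3852 = (0.5571, -0.1857, -0.5571, -0.1857, 0.5571).
r_{12} = e_1·c_2 = 0.3714.
u_2 = c_2 − 0.3714·e_1 = (-2.2069, -2.9310, -0.7931, 4.0690, 1.7931).
‖u_2‖ = 5.8191, so e_2 = (-0.3792, -0.5037, -0.1363, 0.6992, 0.3081).
r_{24} = e_2·c_4 = -2.2933.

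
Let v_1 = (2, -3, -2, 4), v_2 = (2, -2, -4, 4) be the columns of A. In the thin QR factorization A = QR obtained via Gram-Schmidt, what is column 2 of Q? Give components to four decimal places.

v_1 = (2, -3, -2, 4); ‖v_1‖ = 5.7446, so q_1 = (0.3482, -0.5222, -0.3482, 0.6963).
q_1·v_2 = 0.3482·2 + (-0.5222)·(-2) + (-0.3482)·(-4) + 0.6963·4 = 5.9186.
u_2 = v_2 − 5.9186·q_1 = (-0.0606, 1.0909, -1.9394, -0.1212).
‖u_2‖ = 2.2293, so q_2 = (-0.0272, 0.4894, -0.8700, -0.0544).

q_2 = (-0.0272, 0.4894, -0.8700, -0.0544)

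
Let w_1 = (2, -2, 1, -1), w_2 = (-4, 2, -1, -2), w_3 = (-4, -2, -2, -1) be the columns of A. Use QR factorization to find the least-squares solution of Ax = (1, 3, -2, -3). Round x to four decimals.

x = (0.5533, 1.1000, -0.7133)

w_1 = (2, -2, 1, -1); ‖w_1‖ = 3.1623, so q_1 = (0.6325, -0.6325, 0.3162, -0.3162).
q_1·w_2 = 0.6325·(-4) + (-0.6325)·2 + 0.3162·(-1) + (-0.3162)·(-2) = -3.4785.
u_2 = w_2 + 3.4785·q_1 = (-1.8000, -0.2000, 0.1000, -3.1000).
‖u_2‖ = 3.5917, so q_2 = (-0.5012, -0.0557, 0.0278, -0.8631).
q_1·w_3 = 0.6325·(-4) + (-0.6325)·(-2) + 0.3162·(-2) + (-0.3162)·(-1) = -1.5811; q_2·w_3 = (-0.5012)·(-4) + (-0.0557)·(-2) + 0.0278·(-2) + (-0.8631)·(-1) = 2.9234.
u_3 = w_3 + 1.5811·q_1 − 2.9234·q_2 = (-1.5349, -2.8372, -1.5814, 1.0233).
‖u_3‖ = 3.7354, so q_3 = (-0.4109, -0.7595, -0.4233, 0.2739).
Qᵀb = (-0.9487, 1.8654, -2.6646).
Back-substitute: x_3 = -2.6646/3.7354 = -0.7133.
x_2 = (1.8654 − 2.9234·(-0.7133))/3.5917 = 1.1000.
x_1 = (-0.9487 + 3.4785·1.1000 + 1.5811·(-0.7133))/3.1623 = 0.5533.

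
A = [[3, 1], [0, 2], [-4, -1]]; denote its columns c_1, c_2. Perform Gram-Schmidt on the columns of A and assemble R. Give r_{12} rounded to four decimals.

r_{12} = 1.4000

c_1 = (3, 0, -4); ‖c_1‖ = 5.0000, so e_1 = (0.6000, 0.0000, -0.8000).
r_{12} = e_1·c_2 = 1.4000.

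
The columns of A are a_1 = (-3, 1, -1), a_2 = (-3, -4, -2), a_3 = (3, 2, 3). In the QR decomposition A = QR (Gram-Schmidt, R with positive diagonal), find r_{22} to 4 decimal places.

a_1 = (-3, 1, -1); ‖a_1‖ = 3.3166, so q_1 = (-0.9045, 0.3015, -0.3015).
q_1·a_2 = (-0.9045)·(-3) + 0.3015·(-4) + (-0.3015)·(-2) = 2.1106.
u_2 = a_2 − 2.1106·q_1 = (-1.0909, -4.6364, -1.3636).
r_{22} = ‖u_2‖ = 4.9543.

r_{22} = 4.9543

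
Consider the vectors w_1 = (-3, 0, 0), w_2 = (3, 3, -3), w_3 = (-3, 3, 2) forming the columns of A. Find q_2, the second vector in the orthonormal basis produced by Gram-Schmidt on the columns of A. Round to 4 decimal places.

q_2 = (0.0000, 0.7071, -0.7071)

w_1 = (-3, 0, 0); ‖w_1‖ = 3.0000, so q_1 = (-1.0000, 0.0000, 0.0000).
q_1·w_2 = (-1.0000)·3 + 0.0000·3 + 0.0000·(-3) = -3.0000.
u_2 = w_2 + 3.0000·q_1 = (0.0000, 3.0000, -3.0000).
‖u_2‖ = 4.2426, so q_2 = (0.0000, 0.7071, -0.7071).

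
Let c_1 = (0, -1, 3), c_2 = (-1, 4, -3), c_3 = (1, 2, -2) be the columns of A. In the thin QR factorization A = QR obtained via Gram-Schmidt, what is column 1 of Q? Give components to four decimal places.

q_1 = c_1/‖c_1‖ = (0, -1, 3)/3.1623 = (0.0000, -0.3162, 0.9487).

q_1 = (0.0000, -0.3162, 0.9487)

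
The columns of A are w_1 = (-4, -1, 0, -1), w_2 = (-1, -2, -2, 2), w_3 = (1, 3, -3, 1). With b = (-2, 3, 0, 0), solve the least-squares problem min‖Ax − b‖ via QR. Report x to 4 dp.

x = (0.6973, -0.5728, 0.6576)

w_1 = (-4, -1, 0, -1); ‖w_1‖ = 4.2426, so e_1 = (-0.9428, -0.2357, 0.0000, -0.2357).
e_1·w_2 = (-0.9428)·(-1) + (-0.2357)·(-2) + 0.0000·(-2) + (-0.2357)·2 = 0.9428.
u_2 = w_2 − 0.9428·e_1 = (-0.1111, -1.7778, -2.0000, 2.2222).
‖u_2‖ = 3.4801, so e_2 = (-0.0319, -0.5108, -0.5747, 0.6386).
e_1·w_3 = (-0.9428)·1 + (-0.2357)·3 + 0.0000·(-3) + (-0.2357)·1 = -1.8856; e_2·w_3 = (-0.0319)·1 + (-0.5108)·3 + (-0.5747)·(-3) + 0.6386·1 = 0.7982.
u_3 = w_3 + 1.8856·e_1 − 0.7982·e_2 = (-0.7523, 2.9633, -2.5413, 0.0459).
‖u_3‖ = 3.9758, so e_3 = (-0.1892, 0.7453, -0.6392, 0.0115).
Qᵀb = (1.1785, -1.4687, 2.6144).
Back-substitute: x_3 = 2.6144/3.9758 = 0.6576.
x_2 = (-1.4687 − 0.7982·0.6576)/3.4801 = -0.5728.
x_1 = (1.1785 − 0.9428·(-0.5728) + 1.8856·0.6576)/4.2426 = 0.6973.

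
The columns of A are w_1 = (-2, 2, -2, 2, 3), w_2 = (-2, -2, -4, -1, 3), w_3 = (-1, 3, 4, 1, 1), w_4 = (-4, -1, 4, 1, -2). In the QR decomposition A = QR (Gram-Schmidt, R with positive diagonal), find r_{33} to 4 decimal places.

r_{33} = 3.0594

w_1 = (-2, 2, -2, 2, 3); ‖w_1‖ = 5.0000, so q_1 = (-0.4000, 0.4000, -0.4000, 0.4000, 0.6000).
q_1·w_2 = (-0.4000)·(-2) + 0.4000·(-2) + (-0.4000)·(-4) + 0.4000·(-1) + 0.6000·3 = 3.0000.
u_2 = w_2 − 3.0000·q_1 = (-0.8000, -3.2000, -2.8000, -2.2000, 1.2000).
‖u_2‖ = 5.0000, so q_2 = (-0.1600, -0.6400, -0.5600, -0.4400, 0.2400).
q_1·w_3 = (-0.4000)·(-1) + 0.4000·3 + (-0.4000)·4 + 0.4000·1 + 0.6000·1 = 1.0000; q_2·w_3 = (-0.1600)·(-1) + (-0.6400)·3 + (-0.5600)·4 + (-0.4400)·1 + 0.2400·1 = -4.2000.
u_3 = w_3 − 1.0000·q_1 + 4.2000·q_2 = (-1.2720, -0.0880, 2.0480, -1.2480, 1.4080).
r_{33} = ‖u_3‖ = 3.0594.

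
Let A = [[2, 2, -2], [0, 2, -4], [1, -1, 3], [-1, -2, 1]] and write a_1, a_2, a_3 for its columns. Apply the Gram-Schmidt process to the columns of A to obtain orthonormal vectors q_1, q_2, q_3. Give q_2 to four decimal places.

q_2 = (0.1122, 0.6729, -0.6168, -0.3925)

a_1 = (2, 0, 1, -1); ‖a_1‖ = 2.4495, so q_1 = (0.8165, 0.0000, 0.4082, -0.4082).
q_1·a_2 = 0.8165·2 + 0.0000·2 + 0.4082·(-1) + (-0.4082)·(-2) = 2.0412.
u_2 = a_2 − 2.0412·q_1 = (0.3333, 2.0000, -1.8333, -1.1667).
‖u_2‖ = 2.9721, so q_2 = (0.1122, 0.6729, -0.6168, -0.3925).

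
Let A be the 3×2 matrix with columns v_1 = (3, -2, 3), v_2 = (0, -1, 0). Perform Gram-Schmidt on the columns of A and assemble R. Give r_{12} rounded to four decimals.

q_1 = v_1/‖v_1‖ = (3, -2, 3)/4.6904 = (0.6396, -0.4264, 0.6396).
r_{12} = q_1·v_2 = 0.4264.

r_{12} = 0.4264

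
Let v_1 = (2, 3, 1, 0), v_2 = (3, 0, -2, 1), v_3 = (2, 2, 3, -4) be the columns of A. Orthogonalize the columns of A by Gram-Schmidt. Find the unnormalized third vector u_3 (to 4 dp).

u_3 = (1.6000, -1.3000, 0.7000, -3.4000)

v_1 = (2, 3, 1, 0); ‖v_1‖ = 3.7417, so q_1 = (0.5345, 0.8018, 0.2673, 0.0000).
q_1·v_2 = 0.5345·3 + 0.8018·0 + 0.2673·(-2) + 0.0000·1 = 1.0690.
u_2 = v_2 − 1.0690·q_1 = (2.4286, -0.8571, -2.2857, 1.0000).
‖u_2‖ = 3.5857, so q_2 = (0.6773, -0.2390, -0.6375, 0.2789).
q_1·v_3 = 0.5345·2 + 0.8018·2 + 0.2673·3 + 0.0000·(-4) = 3.4744; q_2·v_3 = 0.6773·2 + (-0.2390)·2 + (-0.6375)·3 + 0.2789·(-4) = -2.1514.
u_3 = v_3 − 3.4744·q_1 + 2.1514·q_2 = (1.6000, -1.3000, 0.7000, -3.4000).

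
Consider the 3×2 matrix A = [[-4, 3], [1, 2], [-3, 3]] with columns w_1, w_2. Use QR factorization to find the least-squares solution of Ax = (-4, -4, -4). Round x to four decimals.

q_1 = w_1/‖w_1‖ = (-4, 1, -3)/5.0990 = (-0.7845, 0.1961, -0.5883).
r_{12} = q_1·w_2 = -3.7262.
u_2 = w_2 + 3.7262·q_1 = (0.0769, 2.7308, 0.8077).
‖u_2‖ = 2.8488, so q_2 = (0.0270, 0.9586, 0.2835).
Qᵀb = (4.7068, -5.0764).
Back-substitute: x_2 = -5.0764/2.8488 = -1.7820.
x_1 = (4.7068 + 3.7262·(-1.7820))/5.0990 = -0.3791.

x = (-0.3791, -1.7820)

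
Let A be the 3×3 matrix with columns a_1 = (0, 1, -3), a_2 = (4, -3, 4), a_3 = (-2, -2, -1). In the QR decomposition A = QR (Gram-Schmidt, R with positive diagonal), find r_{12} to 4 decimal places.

a_1 = (0, 1, -3); ‖a_1‖ = 3.1623, so e_1 = (0.0000, 0.3162, -0.9487).
r_{12} = e_1·a_2 = -4.7434.

r_{12} = -4.7434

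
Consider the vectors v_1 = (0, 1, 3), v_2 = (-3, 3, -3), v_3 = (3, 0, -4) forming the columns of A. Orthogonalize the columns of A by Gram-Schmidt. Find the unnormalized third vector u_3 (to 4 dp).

u_3 = (2.4615, 1.8462, -0.6154)

v_1 = (0, 1, 3); ‖v_1‖ = 3.1623, so q_1 = (0.0000, 0.3162, 0.9487).
q_1·v_2 = 0.0000·(-3) + 0.3162·3 + 0.9487·(-3) = -1.8974.
u_2 = v_2 + 1.8974·q_1 = (-3.0000, 3.6000, -1.2000).
‖u_2‖ = 4.8374, so q_2 = (-0.6202, 0.7442, -0.2481).
q_1·v_3 = 0.0000·3 + 0.3162·0 + 0.9487·(-4) = -3.7947; q_2·v_3 = (-0.6202)·3 + 0.7442·0 + (-0.2481)·(-4) = -0.8682.
u_3 = v_3 + 3.7947·q_1 + 0.8682·q_2 = (2.4615, 1.8462, -0.6154).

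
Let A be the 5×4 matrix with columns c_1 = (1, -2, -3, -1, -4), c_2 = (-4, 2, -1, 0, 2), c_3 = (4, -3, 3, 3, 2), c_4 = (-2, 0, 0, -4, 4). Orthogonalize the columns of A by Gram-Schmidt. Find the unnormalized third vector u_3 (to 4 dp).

c_1 = (1, -2, -3, -1, -4); ‖c_1‖ = 5.5678, so q_1 = (0.1796, -0.3592, -0.5388, -0.1796, -0.7184).
q_1·c_2 = 0.1796·(-4) + (-0.3592)·2 + (-0.5388)·(-1) + (-0.1796)·0 + (-0.7184)·2 = -2.3349.
u_2 = c_2 + 2.3349·q_1 = (-3.5806, 1.1613, -2.2581, -0.4194, 0.3226).
‖u_2‖ = 4.4214, so q_2 = (-0.8099, 0.2627, -0.5107, -0.0948, 0.0730).
q_1·c_3 = 0.1796·4 + (-0.3592)·(-3) + (-0.5388)·3 + (-0.1796)·3 + (-0.7184)·2 = -1.7961; q_2·c_3 = (-0.8099)·4 + 0.2627·(-3) + (-0.5107)·3 + (-0.0948)·3 + 0.0730·2 = -5.6981.
u_3 = c_3 + 1.7961·q_1 + 5.6981·q_2 = (-0.2921, -2.1485, -0.8779, 2.1370, 1.1254).

u_3 = (-0.2921, -2.1485, -0.8779, 2.1370, 1.1254)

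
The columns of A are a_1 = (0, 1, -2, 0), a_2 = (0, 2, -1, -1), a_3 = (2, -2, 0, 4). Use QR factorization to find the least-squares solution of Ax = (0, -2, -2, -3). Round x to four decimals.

x = (2.0000, -2.5000, -1.0000)

a_1 = (0, 1, -2, 0); ‖a_1‖ = 2.2361, so e_1 = (0.0000, 0.4472, -0.8944, 0.0000).
e_1·a_2 = 0.0000·0 + 0.4472·2 + (-0.8944)·(-1) + 0.0000·(-1) = 1.7889.
u_2 = a_2 − 1.7889·e_1 = (0.0000, 1.2000, 0.6000, -1.0000).
‖u_2‖ = 1.6733, so e_2 = (0.0000, 0.7171, 0.3586, -0.5976).
e_1·a_3 = 0.0000·2 + 0.4472·(-2) + (-0.8944)·0 + 0.0000·4 = -0.8944; e_2·a_3 = 0.0000·2 + 0.7171·(-2) + 0.3586·0 + (-0.5976)·4 = -3.8247.
u_3 = a_3 + 0.8944·e_1 + 3.8247·e_2 = (2.0000, 1.1429, 0.5714, 1.7143).
‖u_3‖ = 2.9277, so e_3 = (0.6831, 0.3904, 0.1952, 0.5855).
Qᵀb = (0.8944, -0.3586, -2.9277).
Back-substitute: x_3 = -2.9277/2.9277 = -1.0000.
x_2 = (-0.3586 + 3.8247·(-1.0000))/1.6733 = -2.5000.
x_1 = (0.8944 − 1.7889·(-2.5000) + 0.8944·(-1.0000))/2.2361 = 2.0000.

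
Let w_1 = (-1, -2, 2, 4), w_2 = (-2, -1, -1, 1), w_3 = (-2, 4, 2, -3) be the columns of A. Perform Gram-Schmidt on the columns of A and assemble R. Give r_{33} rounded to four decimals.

r_{33} = 4.9675

w_1 = (-1, -2, 2, 4); ‖w_1‖ = 5.0000, so q_1 = (-0.2000, -0.4000, 0.4000, 0.8000).
q_1·w_2 = (-0.2000)·(-2) + (-0.4000)·(-1) + 0.4000·(-1) + 0.8000·1 = 1.2000.
u_2 = w_2 − 1.2000·q_1 = (-1.7600, -0.5200, -1.4800, 0.0400).
‖u_2‖ = 2.3580, so q_2 = (-0.7464, -0.2205, -0.6277, 0.0170).
q_1·w_3 = (-0.2000)·(-2) + (-0.4000)·4 + 0.4000·2 + 0.8000·(-3) = -2.8000; q_2·w_3 = (-0.7464)·(-2) + (-0.2205)·4 + (-0.6277)·2 + 0.0170·(-3) = -0.6955.
u_3 = w_3 + 2.8000·q_1 + 0.6955·q_2 = (-3.0791, 2.7266, 2.6835, -0.7482).
r_{33} = ‖u_3‖ = 4.9675.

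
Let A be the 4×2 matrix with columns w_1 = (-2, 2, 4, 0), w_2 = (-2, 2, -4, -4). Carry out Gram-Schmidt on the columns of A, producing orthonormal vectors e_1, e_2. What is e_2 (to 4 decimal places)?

w_1 = (-2, 2, 4, 0); ‖w_1‖ = 4.8990, so e_1 = (-0.4082, 0.4082, 0.8165, 0.0000).
e_1·w_2 = (-0.4082)·(-2) + 0.4082·2 + 0.8165·(-4) + 0.0000·(-4) = -1.6330.
u_2 = w_2 + 1.6330·e_1 = (-2.6667, 2.6667, -2.6667, -4.0000).
‖u_2‖ = 6.1101, so e_2 = (-0.4364, 0.4364, -0.4364, -0.6547).

e_2 = (-0.4364, 0.4364, -0.4364, -0.6547)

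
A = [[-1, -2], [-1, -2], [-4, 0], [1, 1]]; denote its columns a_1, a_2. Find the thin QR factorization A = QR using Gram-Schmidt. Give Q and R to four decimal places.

q_1 = a_1/‖a_1‖ = (-1, -1, -4, 1)/4.3589 = (-0.2294, -0.2294, -0.9177, 0.2294).
r_{12} = q_1·a_2 = 1.1471.
u_2 = a_2 − 1.1471·q_1 = (-1.7368, -1.7368, 1.0526, 0.7368).
‖u_2‖ = 2.7720, so q_2 = (-0.6266, -0.6266, 0.3797, 0.2658).

Q = [[-0.2294, -0.6266], [-0.2294, -0.6266], [-0.9177, 0.3797], [0.2294, 0.2658]], R = [[4.3589, 1.1471], [0.0000, 2.7720]]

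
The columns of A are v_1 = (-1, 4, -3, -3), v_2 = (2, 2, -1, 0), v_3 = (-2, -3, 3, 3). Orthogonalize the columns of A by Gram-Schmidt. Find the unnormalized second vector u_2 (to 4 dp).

v_1 = (-1, 4, -3, -3); ‖v_1‖ = 5.9161, so q_1 = (-0.1690, 0.6761, -0.5071, -0.5071).
q_1·v_2 = (-0.1690)·2 + 0.6761·2 + (-0.5071)·(-1) + (-0.5071)·0 = 1.5213.
u_2 = v_2 − 1.5213·q_1 = (2.2571, 0.9714, -0.2286, 0.7714).

u_2 = (2.2571, 0.9714, -0.2286, 0.7714)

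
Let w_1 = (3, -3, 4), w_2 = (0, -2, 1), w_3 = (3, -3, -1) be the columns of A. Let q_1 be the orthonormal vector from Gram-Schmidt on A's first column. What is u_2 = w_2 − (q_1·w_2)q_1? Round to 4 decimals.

u_2 = (-0.8824, -1.1176, -0.1765)

w_1 = (3, -3, 4); ‖w_1‖ = 5.8310, so q_1 = (0.5145, -0.5145, 0.6860).
q_1·w_2 = 0.5145·0 + (-0.5145)·(-2) + 0.6860·1 = 1.7150.
u_2 = w_2 − 1.7150·q_1 = (-0.8824, -1.1176, -0.1765).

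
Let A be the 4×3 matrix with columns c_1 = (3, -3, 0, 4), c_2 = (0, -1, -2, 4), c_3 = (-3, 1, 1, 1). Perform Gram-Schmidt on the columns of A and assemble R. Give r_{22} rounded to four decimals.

c_1 = (3, -3, 0, 4); ‖c_1‖ = 5.8310, so q_1 = (0.5145, -0.5145, 0.0000, 0.6860).
q_1·c_2 = 0.5145·0 + (-0.5145)·(-1) + 0.0000·(-2) + 0.6860·4 = 3.2585.
u_2 = c_2 − 3.2585·q_1 = (-1.6765, 0.6765, -2.0000, 1.7647).
r_{22} = ‖u_2‖ = 3.2222.

r_{22} = 3.2222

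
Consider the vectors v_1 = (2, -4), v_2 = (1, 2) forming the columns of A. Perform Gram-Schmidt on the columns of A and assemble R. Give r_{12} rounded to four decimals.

r_{12} = -1.3416

q_1 = v_1/‖v_1‖ = (2, -4)/4.4721 = (0.4472, -0.8944).
r_{12} = q_1·v_2 = -1.3416.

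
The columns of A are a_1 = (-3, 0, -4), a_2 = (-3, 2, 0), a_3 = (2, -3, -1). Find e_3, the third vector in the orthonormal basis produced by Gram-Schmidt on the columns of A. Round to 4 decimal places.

a_1 = (-3, 0, -4); ‖a_1‖ = 5.0000, so e_1 = (-0.6000, 0.0000, -0.8000).
e_1·a_2 = (-0.6000)·(-3) + 0.0000·2 + (-0.8000)·0 = 1.8000.
u_2 = a_2 − 1.8000·e_1 = (-1.9200, 2.0000, 1.4400).
‖u_2‖ = 3.1241, so e_2 = (-0.6146, 0.6402, 0.4609).
e_1·a_3 = (-0.6000)·2 + 0.0000·(-3) + (-0.8000)·(-1) = -0.4000; e_2·a_3 = (-0.6146)·2 + 0.6402·(-3) + 0.4609·(-1) = -3.6106.
u_3 = a_3 + 0.4000·e_1 + 3.6106·e_2 = (-0.4590, -0.6885, 0.3443).
‖u_3‖ = 0.8963, so e_3 = (-0.5121, -0.7682, 0.3841).

e_3 = (-0.5121, -0.7682, 0.3841)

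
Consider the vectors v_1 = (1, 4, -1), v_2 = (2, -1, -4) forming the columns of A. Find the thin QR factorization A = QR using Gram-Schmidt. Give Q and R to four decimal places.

v_1 = (1, 4, -1); ‖v_1‖ = 4.2426, so q_1 = (0.2357, 0.9428, -0.2357).
q_1·v_2 = 0.2357·2 + 0.9428·(-1) + (-0.2357)·(-4) = 0.4714.
u_2 = v_2 − 0.4714·q_1 = (1.8889, -1.4444, -3.8889).
‖u_2‖ = 4.5583, so q_2 = (0.4144, -0.3169, -0.8532).

Q = [[0.2357, 0.4144], [0.9428, -0.3169], [-0.2357, -0.8532]], R = [[4.2426, 0.4714], [0.0000, 4.5583]]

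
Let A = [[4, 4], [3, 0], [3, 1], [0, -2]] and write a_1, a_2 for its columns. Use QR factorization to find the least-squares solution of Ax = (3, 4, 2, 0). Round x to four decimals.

x = (1.0312, -0.2663)

a_1 = (4, 3, 3, 0); ‖a_1‖ = 5.8310, so e_1 = (0.6860, 0.5145, 0.5145, 0.0000).
e_1·a_2 = 0.6860·4 + 0.5145·0 + 0.5145·1 + 0.0000·(-2) = 3.2585.
u_2 = a_2 − 3.2585·e_1 = (1.7647, -1.6765, -0.6765, -2.0000).
‖u_2‖ = 3.2222, so e_2 = (0.5477, -0.5203, -0.2099, -0.6207).
Qᵀb = (5.1450, -0.8580).
Back-substitute: x_2 = -0.8580/3.2222 = -0.2663.
x_1 = (5.1450 − 3.2585·(-0.2663))/5.8310 = 1.0312.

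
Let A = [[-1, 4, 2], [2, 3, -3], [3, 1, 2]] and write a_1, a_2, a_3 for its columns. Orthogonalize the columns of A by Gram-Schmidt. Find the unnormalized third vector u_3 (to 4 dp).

u_3 = (1.5487, -2.8761, 2.4336)

q_1 = a_1/‖a_1‖ = (-1, 2, 3)/3.7417 = (-0.2673, 0.5345, 0.8018).
r_{12} = q_1·a_2 = 1.3363.
u_2 = a_2 − 1.3363·q_1 = (4.3571, 2.2857, -0.0714).
‖u_2‖ = 4.9208, so q_2 = (0.8855, 0.4645, -0.0145).
r_{13} = q_1·a_3 = -0.5345; r_{23} = q_2·a_3 = 0.3484.
u_3 = a_3 + 0.5345·q_1 − 0.3484·q_2 = (1.5487, -2.8761, 2.4336).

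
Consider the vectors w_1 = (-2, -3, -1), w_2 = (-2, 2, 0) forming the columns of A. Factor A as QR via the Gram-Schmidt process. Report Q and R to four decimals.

w_1 = (-2, -3, -1); ‖w_1‖ = 3.7417, so e_1 = (-0.5345, -0.8018, -0.2673).
e_1·w_2 = (-0.5345)·(-2) + (-0.8018)·2 + (-0.2673)·0 = -0.5345.
u_2 = w_2 + 0.5345·e_1 = (-2.2857, 1.5714, -0.1429).
‖u_2‖ = 2.7775, so e_2 = (-0.8230, 0.5658, -0.0514).

Q = [[-0.5345, -0.8230], [-0.8018, 0.5658], [-0.2673, -0.0514]], R = [[3.7417, -0.5345], [0.0000, 2.7775]]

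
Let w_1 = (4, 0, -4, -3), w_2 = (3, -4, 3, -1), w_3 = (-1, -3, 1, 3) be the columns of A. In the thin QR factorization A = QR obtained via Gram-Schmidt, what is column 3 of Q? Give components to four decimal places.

q_3 = (-0.0441, -0.5780, -0.5166, 0.6301)

q_1 = w_1/‖w_1‖ = (4, 0, -4, -3)/6.4031 = (0.6247, 0.0000, -0.6247, -0.4685).
r_{12} = q_1·w_2 = 0.4685.
u_2 = w_2 − 0.4685·q_1 = (2.7073, -4.0000, 3.2927, -0.7805).
‖u_2‖ = 5.8975, so q_2 = (0.4591, -0.6783, 0.5583, -0.1323).
r_{13} = q_1·w_3 = -2.6550; r_{23} = q_2·w_3 = 1.7370.
u_3 = w_3 + 2.6550·q_1 − 1.7370·q_2 = (-0.1388, -1.8219, -1.6283, 1.9860).
‖u_3‖ = 3.1518, so q_3 = (-0.0441, -0.5780, -0.5166, 0.6301).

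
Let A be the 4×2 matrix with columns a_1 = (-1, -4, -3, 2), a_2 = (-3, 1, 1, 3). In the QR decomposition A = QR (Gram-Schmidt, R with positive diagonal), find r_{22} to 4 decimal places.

a_1 = (-1, -4, -3, 2); ‖a_1‖ = 5.4772, so q_1 = (-0.1826, -0.7303, -0.5477, 0.3651).
q_1·a_2 = (-0.1826)·(-3) + (-0.7303)·1 + (-0.5477)·1 + 0.3651·3 = 0.3651.
u_2 = a_2 − 0.3651·q_1 = (-2.9333, 1.2667, 1.2000, 2.8667).
r_{22} = ‖u_2‖ = 4.4572.

r_{22} = 4.4572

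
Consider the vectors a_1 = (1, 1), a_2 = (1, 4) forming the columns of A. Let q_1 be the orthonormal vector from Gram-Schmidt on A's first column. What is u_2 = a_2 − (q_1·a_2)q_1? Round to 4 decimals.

a_1 = (1, 1); ‖a_1‖ = 1.4142, so q_1 = (0.7071, 0.7071).
q_1·a_2 = 0.7071·1 + 0.7071·4 = 3.5355.
u_2 = a_2 − 3.5355·q_1 = (-1.5000, 1.5000).

u_2 = (-1.5000, 1.5000)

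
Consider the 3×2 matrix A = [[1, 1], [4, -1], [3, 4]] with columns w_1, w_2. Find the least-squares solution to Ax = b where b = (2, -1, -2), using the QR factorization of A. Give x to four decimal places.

x = (-0.2558, -0.1499)

q_1 = w_1/‖w_1‖ = (1, 4, 3)/5.0990 = (0.1961, 0.7845, 0.5883).
r_{12} = q_1·w_2 = 1.7650.
u_2 = w_2 − 1.7650·q_1 = (0.6538, -2.3846, 2.9615).
‖u_2‖ = 3.8581, so q_2 = (0.1695, -0.6181, 0.7676).
Qᵀb = (-1.5689, -0.5782).
Back-substitute: x_2 = -0.5782/3.8581 = -0.1499.
x_1 = (-1.5689 − 1.7650·(-0.1499))/5.0990 = -0.2558.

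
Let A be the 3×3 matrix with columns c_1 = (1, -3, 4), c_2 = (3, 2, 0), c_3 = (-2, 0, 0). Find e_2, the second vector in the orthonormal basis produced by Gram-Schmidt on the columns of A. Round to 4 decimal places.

e_2 = (0.8758, 0.4649, 0.1297)

e_1 = c_1/‖c_1‖ = (1, -3, 4)/5.0990 = (0.1961, -0.5883, 0.7845).
r_{12} = e_1·c_2 = -0.5883.
u_2 = c_2 + 0.5883·e_1 = (3.1154, 1.6538, 0.4615).
‖u_2‖ = 3.5572, so e_2 = (0.8758, 0.4649, 0.1297).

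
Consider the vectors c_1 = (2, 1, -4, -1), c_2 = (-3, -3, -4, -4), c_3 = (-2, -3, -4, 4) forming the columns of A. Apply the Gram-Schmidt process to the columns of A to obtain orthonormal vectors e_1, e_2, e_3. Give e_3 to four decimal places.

e_1 = c_1/‖c_1‖ = (2, 1, -4, -1)/4.6904 = (0.4264, 0.2132, -0.8528, -0.2132).
r_{12} = e_1·c_2 = 2.3452.
u_2 = c_2 − 2.3452·e_1 = (-4.0000, -3.5000, -2.0000, -3.5000).
‖u_2‖ = 6.6708, so e_2 = (-0.5996, -0.5247, -0.2998, -0.5247).
r_{13} = e_1·c_3 = 1.0660; r_{23} = e_2·c_3 = 1.8738.
u_3 = c_3 − 1.0660·e_1 − 1.8738·e_2 = (-1.3309, -2.2441, -2.5291, 5.2104).
‖u_3‖ = 6.3524, so e_3 = (-0.2095, -0.3533, -0.3981, 0.8202).

e_3 = (-0.2095, -0.3533, -0.3981, 0.8202)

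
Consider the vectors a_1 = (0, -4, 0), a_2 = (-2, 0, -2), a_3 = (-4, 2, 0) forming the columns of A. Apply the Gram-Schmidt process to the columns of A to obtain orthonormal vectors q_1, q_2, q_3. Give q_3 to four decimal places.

q_1 = a_1/‖a_1‖ = (0, -4, 0)/4.0000 = (0.0000, -1.0000, 0.0000).
r_{12} = q_1·a_2 = 0.0000.
u_2 = a_2 + 0.0000·q_1 = (-2.0000, 0.0000, -2.0000).
‖u_2‖ = 2.8284, so q_2 = (-0.7071, 0.0000, -0.7071).
r_{13} = q_1·a_3 = -2.0000; r_{23} = q_2·a_3 = 2.8284.
u_3 = a_3 + 2.0000·q_1 − 2.8284·q_2 = (-2.0000, 0.0000, 2.0000).
‖u_3‖ = 2.8284, so q_3 = (-0.7071, 0.0000, 0.7071).

q_3 = (-0.7071, 0.0000, 0.7071)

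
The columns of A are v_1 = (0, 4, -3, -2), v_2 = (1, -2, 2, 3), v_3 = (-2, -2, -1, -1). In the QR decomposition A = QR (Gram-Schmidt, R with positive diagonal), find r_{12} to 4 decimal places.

r_{12} = -3.7139

v_1 = (0, 4, -3, -2); ‖v_1‖ = 5.3852, so e_1 = (0.0000, 0.7428, -0.5571, -0.3714).
r_{12} = e_1·v_2 = -3.7139.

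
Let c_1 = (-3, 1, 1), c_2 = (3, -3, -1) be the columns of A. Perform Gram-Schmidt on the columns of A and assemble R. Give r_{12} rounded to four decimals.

c_1 = (-3, 1, 1); ‖c_1‖ = 3.3166, so q_1 = (-0.9045, 0.3015, 0.3015).
r_{12} = q_1·c_2 = -3.9196.

r_{12} = -3.9196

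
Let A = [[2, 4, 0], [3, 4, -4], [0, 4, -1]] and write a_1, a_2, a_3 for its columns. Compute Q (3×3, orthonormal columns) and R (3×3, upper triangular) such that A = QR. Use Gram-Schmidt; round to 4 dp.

a_1 = (2, 3, 0); ‖a_1‖ = 3.6056, so q_1 = (0.5547, 0.8321, 0.0000).
q_1·a_2 = 0.5547·4 + 0.8321·4 + 0.0000·4 = 5.5470.
u_2 = a_2 − 5.5470·q_1 = (0.9231, -0.6154, 4.0000).
‖u_2‖ = 4.1510, so q_2 = (0.2224, -0.1482, 0.9636).
q_1·a_3 = 0.5547·0 + 0.8321·(-4) + 0.0000·(-1) = -3.3282; q_2·a_3 = 0.2224·0 + (-0.1482)·(-4) + 0.9636·(-1) = -0.3706.
u_3 = a_3 + 3.3282·q_1 + 0.3706·q_2 = (1.9286, -1.2857, -0.6429).
‖u_3‖ = 2.4054, so q_3 = (0.8018, -0.5345, -0.2673).

Q = [[0.5547, 0.2224, 0.8018], [0.8321, -0.1482, -0.5345], [0.0000, 0.9636, -0.2673]], R = [[3.6056, 5.5470, -3.3282], [0.0000, 4.1510, -0.3706], [0.0000, 0.0000, 2.4054]]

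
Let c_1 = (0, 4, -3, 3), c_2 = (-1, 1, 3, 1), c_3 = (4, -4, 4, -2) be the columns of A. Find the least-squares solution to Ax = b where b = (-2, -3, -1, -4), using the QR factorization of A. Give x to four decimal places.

c_1 = (0, 4, -3, 3); ‖c_1‖ = 5.8310, so q_1 = (0.0000, 0.6860, -0.5145, 0.5145).
q_1·c_2 = 0.0000·(-1) + 0.6860·1 + (-0.5145)·3 + 0.5145·1 = -0.3430.
u_2 = c_2 + 0.3430·q_1 = (-1.0000, 1.2353, 2.8235, 1.1765).
‖u_2‖ = 3.4471, so q_2 = (-0.2901, 0.3584, 0.8191, 0.3413).
q_1·c_3 = 0.0000·4 + 0.6860·(-4) + (-0.5145)·4 + 0.5145·(-2) = -5.8310; q_2·c_3 = (-0.2901)·4 + 0.3584·(-4) + 0.8191·4 + 0.3413·(-2) = 0.0000.
u_3 = c_3 + 5.8310·q_1 − 0.0000·q_2 = (4.0000, 0.0000, 1.0000, 1.0000).
‖u_3‖ = 4.2426, so q_3 = (0.9428, 0.0000, 0.2357, 0.2357).
Qᵀb = (-3.6015, -2.6792, -3.0641).
Back-substitute: x_3 = -3.0641/4.2426 = -0.7222.
x_2 = (-2.6792 − 0.0000·(-0.7222))/3.4471 = -0.7772.
x_1 = (-3.6015 + 0.3430·(-0.7772) + 5.8310·(-0.7222))/5.8310 = -1.3856.

x = (-1.3856, -0.7772, -0.7222)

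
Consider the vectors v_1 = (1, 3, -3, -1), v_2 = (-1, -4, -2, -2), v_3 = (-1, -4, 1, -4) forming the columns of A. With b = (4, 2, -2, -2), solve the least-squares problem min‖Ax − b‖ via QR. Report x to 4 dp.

v_1 = (1, 3, -3, -1); ‖v_1‖ = 4.4721, so q_1 = (0.2236, 0.6708, -0.6708, -0.2236).
q_1·v_2 = 0.2236·(-1) + 0.6708·(-4) + (-0.6708)·(-2) + (-0.2236)·(-2) = -1.1180.
u_2 = v_2 + 1.1180·q_1 = (-0.7500, -3.2500, -2.7500, -2.2500).
‖u_2‖ = 4.8734, so q_2 = (-0.1539, -0.6669, -0.5643, -0.4617).
q_1·v_3 = 0.2236·(-1) + 0.6708·(-4) + (-0.6708)·1 + (-0.2236)·(-4) = -2.6833; q_2·v_3 = (-0.1539)·(-1) + (-0.6669)·(-4) + (-0.5643)·1 + (-0.4617)·(-4) = 4.1039.
u_3 = v_3 + 2.6833·q_1 − 4.1039·q_2 = (0.2316, 0.5368, 1.5158, -2.7053).
‖u_3‖ = 3.1556, so q_3 = (0.0734, 0.1701, 0.4803, -0.8573).
Qᵀb = (4.0249, 0.1026, 1.3877).
Back-substitute: x_3 = 1.3877/3.1556 = 0.4397.
x_2 = (0.1026 − 4.1039·0.4397)/4.8734 = -0.3493.
x_1 = (4.0249 + 1.1180·(-0.3493) + 2.6833·0.4397)/4.4721 = 1.0765.

x = (1.0765, -0.3493, 0.4397)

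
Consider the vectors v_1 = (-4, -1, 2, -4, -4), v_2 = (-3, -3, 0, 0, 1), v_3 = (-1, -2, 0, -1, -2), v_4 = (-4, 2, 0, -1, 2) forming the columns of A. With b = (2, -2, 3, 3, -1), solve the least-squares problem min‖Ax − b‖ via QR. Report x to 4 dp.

q_1 = v_1/‖v_1‖ = (-4, -1, 2, -4, -4)/7.2801 = (-0.5494, -0.1374, 0.2747, -0.5494, -0.5494).
r_{12} = q_1·v_2 = 1.5110.
u_2 = v_2 − 1.5110·q_1 = (-2.1698, -2.7925, -0.4151, 0.8302, 1.8302).
‖u_2‖ = 4.0886, so q_2 = (-0.5307, -0.6830, -0.1015, 0.2030, 0.4476).
r_{13} = q_1·v_3 = 2.4725; r_{23} = q_2·v_3 = 0.7983.
u_3 = v_3 − 2.4725·q_1 − 0.7983·q_2 = (0.7822, -1.1151, -0.5982, 0.1964, -0.9989).
‖u_3‖ = 1.8026, so q_3 = (0.4339, -0.6186, -0.3318, 0.1089, -0.5541).
r_{14} = q_1·v_4 = 1.3736; r_{24} = q_2·v_4 = 1.4490; r_{34} = q_3·v_4 = -4.1900.
u_4 = v_4 − 1.3736·q_1 − 1.4490·q_2 + 4.1900·q_3 = (-0.6582, 0.5863, -1.6207, -0.0830, -0.2157).
‖u_4‖ = 1.8593, so q_4 = (-0.3540, 0.3153, -0.8717, -0.0446, -0.1160).
Qᵀb = (-1.0989, 0.1615, 1.9905, -3.9716).
Back-substitute: x_4 = -3.9716/1.8593 = -2.1360.
x_3 = (1.9905 + 4.1900·(-2.1360))/1.8026 = -3.8608.
x_2 = (0.1615 − 0.7983·(-3.8608) − 1.4490·(-2.1360))/4.0886 = 1.5504.
x_1 = (-1.0989 − 1.5110·1.5504 − 2.4725·(-3.8608) − 1.3736·(-2.1360))/7.2801 = 1.2415.

x = (1.2415, 1.5504, -3.8608, -2.1360)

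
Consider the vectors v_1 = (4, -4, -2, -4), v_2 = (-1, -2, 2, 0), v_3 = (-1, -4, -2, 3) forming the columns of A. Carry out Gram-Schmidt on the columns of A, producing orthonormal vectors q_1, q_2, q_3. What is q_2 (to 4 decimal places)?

v_1 = (4, -4, -2, -4); ‖v_1‖ = 7.2111, so q_1 = (0.5547, -0.5547, -0.2774, -0.5547).
q_1·v_2 = 0.5547·(-1) + (-0.5547)·(-2) + (-0.2774)·2 + (-0.5547)·0 = 0.0000.
u_2 = v_2 + 0.0000·q_1 = (-1.0000, -2.0000, 2.0000, 0.0000).
‖u_2‖ = 3.0000, so q_2 = (-0.3333, -0.6667, 0.6667, 0.0000).

q_2 = (-0.3333, -0.6667, 0.6667, 0.0000)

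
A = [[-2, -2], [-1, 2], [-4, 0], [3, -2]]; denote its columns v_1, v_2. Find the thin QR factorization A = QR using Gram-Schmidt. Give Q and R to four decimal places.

v_1 = (-2, -1, -4, 3); ‖v_1‖ = 5.4772, so q_1 = (-0.3651, -0.1826, -0.7303, 0.5477).
q_1·v_2 = (-0.3651)·(-2) + (-0.1826)·2 + (-0.7303)·0 + 0.5477·(-2) = -0.7303.
u_2 = v_2 + 0.7303·q_1 = (-2.2667, 1.8667, -0.5333, -1.6000).
‖u_2‖ = 3.3862, so q_2 = (-0.6694, 0.5512, -0.1575, -0.4725).

Q = [[-0.3651, -0.6694], [-0.1826, 0.5512], [-0.7303, -0.1575], [0.5477, -0.4725]], R = [[5.4772, -0.7303], [0.0000, 3.3862]]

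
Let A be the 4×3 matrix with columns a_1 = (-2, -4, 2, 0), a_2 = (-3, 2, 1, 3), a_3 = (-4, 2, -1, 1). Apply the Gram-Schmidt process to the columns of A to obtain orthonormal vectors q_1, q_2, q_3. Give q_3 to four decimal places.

q_3 = (-0.6535, 0.0365, -0.5806, -0.4843)

a_1 = (-2, -4, 2, 0); ‖a_1‖ = 4.8990, so q_1 = (-0.4082, -0.8165, 0.4082, 0.0000).
q_1·a_2 = (-0.4082)·(-3) + (-0.8165)·2 + 0.4082·1 + 0.0000·3 = 0.0000.
u_2 = a_2 + 0.0000·q_1 = (-3.0000, 2.0000, 1.0000, 3.0000).
‖u_2‖ = 4.7958, so q_2 = (-0.6255, 0.4170, 0.2085, 0.6255).
q_1·a_3 = (-0.4082)·(-4) + (-0.8165)·2 + 0.4082·(-1) + 0.0000·1 = -0.4082; q_2·a_3 = (-0.6255)·(-4) + 0.4170·2 + 0.2085·(-1) + 0.6255·1 = 3.7533.
u_3 = a_3 + 0.4082·q_1 − 3.7533·q_2 = (-1.8188, 0.1014, -1.6159, -1.3478).
‖u_3‖ = 2.7832, so q_3 = (-0.6535, 0.0365, -0.5806, -0.4843).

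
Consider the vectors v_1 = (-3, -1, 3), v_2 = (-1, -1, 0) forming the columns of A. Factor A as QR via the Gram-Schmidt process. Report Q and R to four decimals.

e_1 = v_1/‖v_1‖ = (-3, -1, 3)/4.3589 = (-0.6882, -0.2294, 0.6882).
r_{12} = e_1·v_2 = 0.9177.
u_2 = v_2 − 0.9177·e_1 = (-0.3684, -0.7895, -0.6316).
‖u_2‖ = 1.0761, so e_2 = (-0.3424, -0.7337, -0.5869).

Q = [[-0.6882, -0.3424], [-0.2294, -0.7337], [0.6882, -0.5869]], R = [[4.3589, 0.9177], [0.0000, 1.0761]]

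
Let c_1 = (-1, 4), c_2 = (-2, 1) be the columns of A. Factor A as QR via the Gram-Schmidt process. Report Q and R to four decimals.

c_1 = (-1, 4); ‖c_1‖ = 4.1231, so e_1 = (-0.2425, 0.9701).
e_1·c_2 = (-0.2425)·(-2) + 0.9701·1 = 1.4552.
u_2 = c_2 − 1.4552·e_1 = (-1.6471, -0.4118).
‖u_2‖ = 1.6977, so e_2 = (-0.9701, -0.2425).

Q = [[-0.2425, -0.9701], [0.9701, -0.2425]], R = [[4.1231, 1.4552], [0.0000, 1.6977]]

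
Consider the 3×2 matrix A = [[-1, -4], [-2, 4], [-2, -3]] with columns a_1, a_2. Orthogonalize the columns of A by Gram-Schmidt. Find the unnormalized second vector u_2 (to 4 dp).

e_1 = a_1/‖a_1‖ = (-1, -2, -2)/3.0000 = (-0.3333, -0.6667, -0.6667).
r_{12} = e_1·a_2 = 0.6667.
u_2 = a_2 − 0.6667·e_1 = (-3.7778, 4.4444, -2.5556).

u_2 = (-3.7778, 4.4444, -2.5556)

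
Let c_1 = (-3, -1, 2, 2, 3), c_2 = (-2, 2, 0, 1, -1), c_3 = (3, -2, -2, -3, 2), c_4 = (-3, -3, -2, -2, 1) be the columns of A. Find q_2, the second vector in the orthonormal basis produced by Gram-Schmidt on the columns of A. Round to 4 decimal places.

q_2 = (-0.5361, 0.6790, -0.0715, 0.2502, -0.4288)

q_1 = c_1/‖c_1‖ = (-3, -1, 2, 2, 3)/5.1962 = (-0.5774, -0.1925, 0.3849, 0.3849, 0.5774).
r_{12} = q_1·c_2 = 0.5774.
u_2 = c_2 − 0.5774·q_1 = (-1.6667, 2.1111, -0.2222, 0.7778, -1.3333).
‖u_2‖ = 3.1091, so q_2 = (-0.5361, 0.6790, -0.0715, 0.2502, -0.4288).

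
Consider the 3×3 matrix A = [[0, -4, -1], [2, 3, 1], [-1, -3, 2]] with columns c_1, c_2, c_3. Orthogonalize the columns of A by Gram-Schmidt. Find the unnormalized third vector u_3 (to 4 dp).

u_3 = (-0.7753, 1.0337, 2.0674)

e_1 = c_1/‖c_1‖ = (0, 2, -1)/2.2361 = (0.0000, 0.8944, -0.4472).
r_{12} = e_1·c_2 = 4.0249.
u_2 = c_2 − 4.0249·e_1 = (-4.0000, -0.6000, -1.2000).
‖u_2‖ = 4.2190, so e_2 = (-0.9481, -0.1422, -0.2844).
r_{13} = e_1·c_3 = 0.0000; r_{23} = e_2·c_3 = 0.2370.
u_3 = c_3 + 0.0000·e_1 − 0.2370·e_2 = (-0.7753, 1.0337, 2.0674).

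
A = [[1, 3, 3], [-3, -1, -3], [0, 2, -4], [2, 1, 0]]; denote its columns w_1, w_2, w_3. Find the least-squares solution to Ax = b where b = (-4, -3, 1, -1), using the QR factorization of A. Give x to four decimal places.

e_1 = w_1/‖w_1‖ = (1, -3, 0, 2)/3.7417 = (0.2673, -0.8018, 0.0000, 0.5345).
r_{12} = e_1·w_2 = 2.1381.
u_2 = w_2 − 2.1381·e_1 = (2.4286, 0.7143, 2.0000, -0.1429).
‖u_2‖ = 3.2293, so e_2 = (0.7520, 0.2212, 0.6193, -0.0442).
r_{13} = e_1·w_3 = 3.2071; r_{23} = e_2·w_3 = -0.8847.
u_3 = w_3 − 3.2071·e_1 + 0.8847·e_2 = (2.8082, -0.2329, -3.4521, -1.7534).
‖u_3‖ = 4.7887, so e_3 = (0.5864, -0.0486, -0.7209, -0.3662).
Qᵀb = (0.8018, -3.0081, -2.5545).
Back-substitute: x_3 = -2.5545/4.7887 = -0.5335.
x_2 = (-3.0081 + 0.8847·(-0.5335))/3.2293 = -1.0777.
x_1 = (0.8018 − 2.1381·(-1.0777) − 3.2071·(-0.5335))/3.7417 = 1.2873.

x = (1.2873, -1.0777, -0.5335)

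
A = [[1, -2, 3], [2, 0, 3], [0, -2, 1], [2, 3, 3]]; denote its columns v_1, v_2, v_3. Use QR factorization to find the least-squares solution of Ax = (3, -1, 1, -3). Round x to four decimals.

q_1 = v_1/‖v_1‖ = (1, 2, 0, 2)/3.0000 = (0.3333, 0.6667, 0.0000, 0.6667).
r_{12} = q_1·v_2 = 1.3333.
u_2 = v_2 − 1.3333·q_1 = (-2.4444, -0.8889, -2.0000, 2.1111).
‖u_2‖ = 3.9016, so q_2 = (-0.6265, -0.2278, -0.5126, 0.5411).
r_{13} = q_1·v_3 = 5.0000; r_{23} = q_2·v_3 = -1.4524.
u_3 = v_3 − 5.0000·q_1 + 1.4524·q_2 = (0.4234, -0.6642, 0.2555, 0.4526).
‖u_3‖ = 0.9437, so q_3 = (0.4486, -0.7039, 0.2707, 0.4796).
Qᵀb = (-1.6667, -3.7877, 0.8818).
Back-substitute: x_3 = 0.8818/0.9437 = 0.9344.
x_2 = (-3.7877 + 1.4524·0.9344)/3.9016 = -0.6230.
x_1 = (-1.6667 − 1.3333·(-0.6230) − 5.0000·0.9344)/3.0000 = -1.8361.

x = (-1.8361, -0.6230, 0.9344)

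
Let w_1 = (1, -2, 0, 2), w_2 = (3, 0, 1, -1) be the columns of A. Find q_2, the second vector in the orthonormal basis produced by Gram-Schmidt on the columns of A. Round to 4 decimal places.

w_1 = (1, -2, 0, 2); ‖w_1‖ = 3.0000, so q_1 = (0.3333, -0.6667, 0.0000, 0.6667).
q_1·w_2 = 0.3333·3 + (-0.6667)·0 + 0.0000·1 + 0.6667·(-1) = 0.3333.
u_2 = w_2 − 0.3333·q_1 = (2.8889, 0.2222, 1.0000, -1.2222).
‖u_2‖ = 3.2998, so q_2 = (0.8755, 0.0673, 0.3030, -0.3704).

q_2 = (0.8755, 0.0673, 0.3030, -0.3704)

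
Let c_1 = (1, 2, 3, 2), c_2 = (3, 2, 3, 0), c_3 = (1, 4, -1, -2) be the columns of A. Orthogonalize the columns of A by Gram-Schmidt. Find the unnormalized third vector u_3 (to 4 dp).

c_1 = (1, 2, 3, 2); ‖c_1‖ = 4.2426, so q_1 = (0.2357, 0.4714, 0.7071, 0.4714).
q_1·c_2 = 0.2357·3 + 0.4714·2 + 0.7071·3 + 0.4714·0 = 3.7712.
u_2 = c_2 − 3.7712·q_1 = (2.1111, 0.2222, 0.3333, -1.7778).
‖u_2‖ = 2.7889, so q_2 = (0.7570, 0.0797, 0.1195, -0.6375).
q_1·c_3 = 0.2357·1 + 0.4714·4 + 0.7071·(-1) + 0.4714·(-2) = 0.4714; q_2·c_3 = 0.7570·1 + 0.0797·4 + 0.1195·(-1) + (-0.6375)·(-2) = 2.2311.
u_3 = c_3 − 0.4714·q_1 − 2.2311·q_2 = (-0.8000, 3.6000, -1.6000, -0.8000).

u_3 = (-0.8000, 3.6000, -1.6000, -0.8000)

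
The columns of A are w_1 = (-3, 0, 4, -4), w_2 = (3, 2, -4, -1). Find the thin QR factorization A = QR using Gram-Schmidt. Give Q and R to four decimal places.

Q = [[-0.4685, 0.3336], [0.0000, 0.4559], [0.6247, -0.4448], [-0.6247, -0.6950]], R = [[6.4031, -3.2796], [0.0000, 4.3868]]

w_1 = (-3, 0, 4, -4); ‖w_1‖ = 6.4031, so e_1 = (-0.4685, 0.0000, 0.6247, -0.6247).
e_1·w_2 = (-0.4685)·3 + 0.0000·2 + 0.6247·(-4) + (-0.6247)·(-1) = -3.2796.
u_2 = w_2 + 3.2796·e_1 = (1.4634, 2.0000, -1.9512, -3.0488).
‖u_2‖ = 4.3868, so e_2 = (0.3336, 0.4559, -0.4448, -0.6950).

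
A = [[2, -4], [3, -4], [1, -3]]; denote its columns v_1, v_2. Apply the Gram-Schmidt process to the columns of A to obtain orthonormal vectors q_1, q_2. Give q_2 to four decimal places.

q_2 = (-0.3984, 0.5179, -0.7570)

v_1 = (2, 3, 1); ‖v_1‖ = 3.7417, so q_1 = (0.5345, 0.8018, 0.2673).
q_1·v_2 = 0.5345·(-4) + 0.8018·(-4) + 0.2673·(-3) = -6.1470.
u_2 = v_2 + 6.1470·q_1 = (-0.7143, 0.9286, -1.3571).
‖u_2‖ = 1.7928, so q_2 = (-0.3984, 0.5179, -0.7570).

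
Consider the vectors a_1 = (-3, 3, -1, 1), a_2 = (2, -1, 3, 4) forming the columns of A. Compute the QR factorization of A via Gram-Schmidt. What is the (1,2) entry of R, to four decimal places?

r_{12} = -1.7889

q_1 = a_1/‖a_1‖ = (-3, 3, -1, 1)/4.4721 = (-0.6708, 0.6708, -0.2236, 0.2236).
r_{12} = q_1·a_2 = -1.7889.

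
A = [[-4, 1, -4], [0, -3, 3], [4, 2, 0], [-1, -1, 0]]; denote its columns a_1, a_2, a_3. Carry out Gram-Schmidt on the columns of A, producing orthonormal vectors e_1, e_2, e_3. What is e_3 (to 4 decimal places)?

e_3 = (-0.4379, -0.3393, -0.5858, -0.5916)

a_1 = (-4, 0, 4, -1); ‖a_1‖ = 5.7446, so e_1 = (-0.6963, 0.0000, 0.6963, -0.1741).
e_1·a_2 = (-0.6963)·1 + 0.0000·(-3) + 0.6963·2 + (-0.1741)·(-1) = 0.8704.
u_2 = a_2 − 0.8704·e_1 = (1.6061, -3.0000, 1.3939, -0.8485).
‖u_2‖ = 3.7739, so e_2 = (0.4256, -0.7949, 0.3694, -0.2248).
e_1·a_3 = (-0.6963)·(-4) + 0.0000·3 + 0.6963·0 + (-0.1741)·0 = 2.7852; e_2·a_3 = 0.4256·(-4) + (-0.7949)·3 + 0.3694·0 + (-0.2248)·0 = -4.0871.
u_3 = a_3 − 2.7852·e_1 + 4.0871·e_2 = (-0.3213, -0.2489, -0.4298, -0.4340).
‖u_3‖ = 0.7337, so e_3 = (-0.4379, -0.3393, -0.5858, -0.5916).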